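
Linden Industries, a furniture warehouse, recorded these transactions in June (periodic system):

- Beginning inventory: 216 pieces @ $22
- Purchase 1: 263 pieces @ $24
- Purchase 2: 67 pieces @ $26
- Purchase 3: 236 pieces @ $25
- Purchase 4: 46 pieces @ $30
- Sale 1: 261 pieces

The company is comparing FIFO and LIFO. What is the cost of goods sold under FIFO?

COGS = $5,832

FIFO COGS: 216 @ $22 + 45 @ $24 = $5,832
LIFO COGS: 46 @ $30 + 215 @ $25 = $6,755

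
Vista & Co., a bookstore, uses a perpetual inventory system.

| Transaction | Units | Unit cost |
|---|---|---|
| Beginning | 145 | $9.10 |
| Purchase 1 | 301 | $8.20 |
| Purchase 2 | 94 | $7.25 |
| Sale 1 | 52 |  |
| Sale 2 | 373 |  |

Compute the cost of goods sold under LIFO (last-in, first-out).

COGS = $3,422.70

Sale 1 (52) [LIFO — newest first]: 52 @ $7.25 = $377.00
Sale 2 (373) [LIFO — newest first]: 42 @ $7.25 + 301 @ $8.20 + 30 @ $9.10 = $3,045.70
Total COGS = $377.00 + $3,045.70 = $3,422.70
Ending inventory: 115 @ $9.10 = $1,046.50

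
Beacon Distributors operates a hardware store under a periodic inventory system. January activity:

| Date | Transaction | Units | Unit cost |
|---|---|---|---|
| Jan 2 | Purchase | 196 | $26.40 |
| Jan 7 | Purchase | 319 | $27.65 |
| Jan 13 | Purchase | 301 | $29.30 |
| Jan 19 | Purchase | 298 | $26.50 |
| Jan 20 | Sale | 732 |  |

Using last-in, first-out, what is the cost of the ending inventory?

Ending inventory = $10,317.30

Jan 20, 732 sold [LIFO — newest first]: 298 @ $26.50 + 301 @ $29.30 + 133 @ $27.65 = $20,393.75
Ending inventory: 196 @ $26.40 + 186 @ $27.65 = $10,317.30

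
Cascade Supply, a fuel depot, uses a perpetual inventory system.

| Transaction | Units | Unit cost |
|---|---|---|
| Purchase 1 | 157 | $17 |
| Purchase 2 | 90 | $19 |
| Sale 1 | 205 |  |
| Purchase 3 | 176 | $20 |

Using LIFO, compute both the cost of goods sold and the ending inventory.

COGS = $3,665; ending inventory = $4,234

Sale 1 (205) [LIFO — newest first]: 90 @ $19 + 115 @ $17 = $3,665
Ending inventory: 42 @ $17 + 176 @ $20 = $4,234
Check: goods available $7,899 = COGS $3,665 + ending $4,234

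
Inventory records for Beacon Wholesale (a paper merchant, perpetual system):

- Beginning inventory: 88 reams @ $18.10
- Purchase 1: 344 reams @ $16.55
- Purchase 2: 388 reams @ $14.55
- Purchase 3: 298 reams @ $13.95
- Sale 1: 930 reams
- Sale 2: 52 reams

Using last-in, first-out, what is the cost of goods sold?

Sale 1 (930) [LIFO — newest first]: 298 @ $13.95 + 388 @ $14.55 + 244 @ $16.55 = $13,840.70
Sale 2 (52) [LIFO — newest first]: 52 @ $16.55 = $860.60
Total COGS = $13,840.70 + $860.60 = $14,701.30
Ending inventory: 88 @ $18.10 + 48 @ $16.55 = $2,387.20

COGS = $14,701.30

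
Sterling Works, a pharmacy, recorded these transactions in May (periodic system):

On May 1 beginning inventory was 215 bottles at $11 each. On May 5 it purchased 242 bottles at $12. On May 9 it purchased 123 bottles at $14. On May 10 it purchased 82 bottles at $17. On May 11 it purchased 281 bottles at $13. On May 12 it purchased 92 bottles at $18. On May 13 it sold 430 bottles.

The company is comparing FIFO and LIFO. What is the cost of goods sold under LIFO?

COGS = $6,278

FIFO COGS: 215 @ $11 + 215 @ $12 = $4,945
LIFO COGS: 92 @ $18 + 281 @ $13 + 57 @ $17 = $6,278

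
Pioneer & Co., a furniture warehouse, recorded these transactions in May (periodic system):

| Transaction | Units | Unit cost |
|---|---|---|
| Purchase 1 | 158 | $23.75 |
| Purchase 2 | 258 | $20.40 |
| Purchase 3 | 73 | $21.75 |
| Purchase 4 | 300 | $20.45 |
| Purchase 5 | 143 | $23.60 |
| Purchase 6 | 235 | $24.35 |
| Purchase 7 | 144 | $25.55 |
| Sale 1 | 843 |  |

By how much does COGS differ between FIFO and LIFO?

FIFO COGS: 158 @ $23.75 + 258 @ $20.40 + 73 @ $21.75 + 300 @ $20.45 + 54 @ $23.60 = $18,012.85
LIFO COGS: 144 @ $25.55 + 235 @ $24.35 + 143 @ $23.60 + 300 @ $20.45 + 21 @ $21.75 = $19,368.00
Difference = |$18,012.85 − $19,368.00| = $1,355.15

$1,355.15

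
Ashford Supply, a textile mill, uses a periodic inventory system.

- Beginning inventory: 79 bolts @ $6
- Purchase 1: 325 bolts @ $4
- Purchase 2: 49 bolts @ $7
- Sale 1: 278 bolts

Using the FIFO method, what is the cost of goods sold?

COGS = $1,270

Sale 1 (278) [FIFO — oldest first]: 79 @ $6 + 199 @ $4 = $1,270
Ending inventory: 126 @ $4 + 49 @ $7 = $847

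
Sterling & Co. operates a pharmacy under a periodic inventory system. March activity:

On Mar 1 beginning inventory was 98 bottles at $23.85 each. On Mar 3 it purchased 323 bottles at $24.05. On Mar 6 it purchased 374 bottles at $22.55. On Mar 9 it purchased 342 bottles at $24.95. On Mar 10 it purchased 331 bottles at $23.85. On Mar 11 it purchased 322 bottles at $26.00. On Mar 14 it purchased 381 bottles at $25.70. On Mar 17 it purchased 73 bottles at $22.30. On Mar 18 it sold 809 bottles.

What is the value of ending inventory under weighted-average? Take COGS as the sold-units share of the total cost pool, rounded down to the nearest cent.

Ending inventory = $35,016.82

Mar 18, sell 809: 809/2244 × $54,758.00 → $19,741.18
Ending inventory (cost pool remaining) = $35,016.82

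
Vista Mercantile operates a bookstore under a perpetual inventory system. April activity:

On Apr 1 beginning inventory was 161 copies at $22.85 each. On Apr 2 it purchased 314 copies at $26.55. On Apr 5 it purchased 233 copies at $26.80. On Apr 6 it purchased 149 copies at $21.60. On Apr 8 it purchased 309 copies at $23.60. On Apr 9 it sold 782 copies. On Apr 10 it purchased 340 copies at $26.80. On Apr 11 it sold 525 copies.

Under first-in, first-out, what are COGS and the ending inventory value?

Apr 9, 782 sold [FIFO — oldest first]: 161 @ $22.85 + 314 @ $26.55 + 233 @ $26.80 + 74 @ $21.60 = $19,858.35
Apr 11, 525 sold [FIFO — oldest first]: 75 @ $21.60 + 309 @ $23.60 + 141 @ $26.80 = $12,691.20
Total COGS = $19,858.35 + $12,691.20 = $32,549.55
Ending inventory: 199 @ $26.80 = $5,333.20

COGS = $32,549.55; ending inventory = $5,333.20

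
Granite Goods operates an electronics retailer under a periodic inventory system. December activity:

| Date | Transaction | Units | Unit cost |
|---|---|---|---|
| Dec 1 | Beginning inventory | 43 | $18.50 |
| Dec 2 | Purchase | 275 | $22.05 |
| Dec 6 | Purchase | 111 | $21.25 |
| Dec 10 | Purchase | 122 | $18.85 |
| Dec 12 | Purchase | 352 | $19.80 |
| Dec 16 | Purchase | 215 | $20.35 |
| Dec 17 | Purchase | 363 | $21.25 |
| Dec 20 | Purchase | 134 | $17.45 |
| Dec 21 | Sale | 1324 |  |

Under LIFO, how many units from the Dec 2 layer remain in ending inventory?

248

Dec 21, 1324 sold [LIFO — newest first]: 134 @ $17.45 + 363 @ $21.25 + 215 @ $20.35 + 352 @ $19.80 + 122 @ $18.85 + 111 @ $21.25 + 27 @ $22.05 = $26,650.70
Ending inventory: 43 @ $18.50 + 248 @ $22.05 = $6,263.90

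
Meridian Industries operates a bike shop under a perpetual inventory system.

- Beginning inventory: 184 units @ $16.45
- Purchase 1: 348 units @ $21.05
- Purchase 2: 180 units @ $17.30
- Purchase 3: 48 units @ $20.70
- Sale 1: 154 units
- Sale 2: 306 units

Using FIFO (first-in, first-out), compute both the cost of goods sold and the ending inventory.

COGS = $8,836.60; ending inventory = $5,623.20

Sale 1 (154) [FIFO — oldest first]: 154 @ $16.45 = $2,533.30
Sale 2 (306) [FIFO — oldest first]: 30 @ $16.45 + 276 @ $21.05 = $6,303.30
Total COGS = $2,533.30 + $6,303.30 = $8,836.60
Ending inventory: 72 @ $21.05 + 180 @ $17.30 + 48 @ $20.70 = $5,623.20
Check: goods available $14,459.80 = COGS $8,836.60 + ending $5,623.20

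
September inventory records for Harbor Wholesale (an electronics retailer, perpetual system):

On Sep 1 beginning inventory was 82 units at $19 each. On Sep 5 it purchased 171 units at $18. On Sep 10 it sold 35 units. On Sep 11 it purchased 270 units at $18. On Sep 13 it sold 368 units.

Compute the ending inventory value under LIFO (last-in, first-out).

Ending inventory = $2,242

Sep 10, 35 sold [LIFO — newest first]: 35 @ $18 = $630
Sep 13, 368 sold [LIFO — newest first]: 270 @ $18 + 98 @ $18 = $6,624
Total COGS = $630 + $6,624 = $7,254
Ending inventory: 82 @ $19 + 38 @ $18 = $2,242
Check: goods available $9,496 = COGS $7,254 + ending $2,242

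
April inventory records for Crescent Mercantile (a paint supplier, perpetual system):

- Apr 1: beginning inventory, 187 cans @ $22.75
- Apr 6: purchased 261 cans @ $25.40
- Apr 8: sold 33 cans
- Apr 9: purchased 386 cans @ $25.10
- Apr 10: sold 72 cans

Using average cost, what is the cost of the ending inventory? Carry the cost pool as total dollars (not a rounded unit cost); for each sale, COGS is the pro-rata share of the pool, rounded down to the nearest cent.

Ending inventory = $17,993.44

After Apr 1: 187 on hand, pool $4,254.25 (≈ $22.7500 each)
After Apr 6: 448 on hand, pool $10,883.65 (≈ $24.2939 each)
Apr 8, sell 33: 33/448 × $10,883.65 → $801.69
After Apr 9: 801 on hand, pool $19,770.56 (≈ $24.6823 each)
Apr 10, sell 72: 72/801 × $19,770.56 → $1,777.12
Total COGS = $801.69 + $1,777.12 = $2,578.81
Ending inventory (cost pool remaining) = $17,993.44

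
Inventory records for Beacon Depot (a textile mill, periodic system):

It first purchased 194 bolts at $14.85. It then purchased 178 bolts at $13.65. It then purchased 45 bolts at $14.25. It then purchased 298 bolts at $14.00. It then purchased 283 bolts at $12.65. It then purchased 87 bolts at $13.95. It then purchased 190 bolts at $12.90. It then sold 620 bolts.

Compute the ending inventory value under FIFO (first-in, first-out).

Ending inventory = $8,574.60

Sale 1 (620) [FIFO — oldest first]: 194 @ $14.85 + 178 @ $13.65 + 45 @ $14.25 + 203 @ $14.00 = $8,793.85
Ending inventory: 95 @ $14.00 + 283 @ $12.65 + 87 @ $13.95 + 190 @ $12.90 = $8,574.60
Check: goods available $17,368.45 = COGS $8,793.85 + ending $8,574.60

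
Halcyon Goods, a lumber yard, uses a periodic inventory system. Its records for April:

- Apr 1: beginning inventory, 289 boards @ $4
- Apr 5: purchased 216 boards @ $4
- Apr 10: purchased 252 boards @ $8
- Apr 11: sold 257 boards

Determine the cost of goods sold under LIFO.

COGS = $2,036

Apr 11, 257 sold [LIFO — newest first]: 252 @ $8 + 5 @ $4 = $2,036
Ending inventory: 289 @ $4 + 211 @ $4 = $2,000
Check: goods available $4,036 = COGS $2,036 + ending $2,000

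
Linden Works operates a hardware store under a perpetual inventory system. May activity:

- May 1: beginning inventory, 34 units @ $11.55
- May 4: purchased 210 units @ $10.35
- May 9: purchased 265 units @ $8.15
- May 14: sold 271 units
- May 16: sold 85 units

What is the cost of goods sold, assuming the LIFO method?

COGS = $3,101.60

May 14, 271 sold [LIFO — newest first]: 265 @ $8.15 + 6 @ $10.35 = $2,221.85
May 16, 85 sold [LIFO — newest first]: 85 @ $10.35 = $879.75
Total COGS = $2,221.85 + $879.75 = $3,101.60
Ending inventory: 34 @ $11.55 + 119 @ $10.35 = $1,624.35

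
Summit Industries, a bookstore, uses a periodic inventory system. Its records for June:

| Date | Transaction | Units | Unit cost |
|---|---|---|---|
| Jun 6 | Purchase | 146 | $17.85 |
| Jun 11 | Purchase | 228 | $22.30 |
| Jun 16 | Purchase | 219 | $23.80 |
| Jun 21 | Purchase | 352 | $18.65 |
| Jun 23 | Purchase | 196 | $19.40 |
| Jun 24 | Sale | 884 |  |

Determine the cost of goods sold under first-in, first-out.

Jun 24, 884 sold [FIFO — oldest first]: 146 @ $17.85 + 228 @ $22.30 + 219 @ $23.80 + 291 @ $18.65 = $18,329.85
Ending inventory: 61 @ $18.65 + 196 @ $19.40 = $4,940.05
Check: goods available $23,269.90 = COGS $18,329.85 + ending $4,940.05

COGS = $18,329.85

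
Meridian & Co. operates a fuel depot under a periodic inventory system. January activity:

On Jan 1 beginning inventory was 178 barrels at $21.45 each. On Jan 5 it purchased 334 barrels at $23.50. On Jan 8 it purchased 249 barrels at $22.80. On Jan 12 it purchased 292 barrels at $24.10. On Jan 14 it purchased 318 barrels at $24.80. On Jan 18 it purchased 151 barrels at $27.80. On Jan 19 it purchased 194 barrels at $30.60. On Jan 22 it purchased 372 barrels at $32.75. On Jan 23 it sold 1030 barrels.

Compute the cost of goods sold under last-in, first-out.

COGS = $30,079.60

Jan 23, 1030 sold [LIFO — newest first]: 372 @ $32.75 + 194 @ $30.60 + 151 @ $27.80 + 313 @ $24.80 = $30,079.60
Ending inventory: 178 @ $21.45 + 334 @ $23.50 + 249 @ $22.80 + 292 @ $24.10 + 5 @ $24.80 = $24,505.50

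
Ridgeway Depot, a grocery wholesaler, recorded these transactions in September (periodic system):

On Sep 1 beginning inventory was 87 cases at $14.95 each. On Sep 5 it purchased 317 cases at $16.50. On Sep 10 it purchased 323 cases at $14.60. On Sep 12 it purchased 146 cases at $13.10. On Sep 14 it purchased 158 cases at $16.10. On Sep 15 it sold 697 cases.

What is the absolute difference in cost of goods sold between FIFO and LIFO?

FIFO COGS: 87 @ $14.95 + 317 @ $16.50 + 293 @ $14.60 = $10,808.95
LIFO COGS: 158 @ $16.10 + 146 @ $13.10 + 323 @ $14.60 + 70 @ $16.50 = $10,327.20
Difference = |$10,808.95 − $10,327.20| = $481.75

$481.75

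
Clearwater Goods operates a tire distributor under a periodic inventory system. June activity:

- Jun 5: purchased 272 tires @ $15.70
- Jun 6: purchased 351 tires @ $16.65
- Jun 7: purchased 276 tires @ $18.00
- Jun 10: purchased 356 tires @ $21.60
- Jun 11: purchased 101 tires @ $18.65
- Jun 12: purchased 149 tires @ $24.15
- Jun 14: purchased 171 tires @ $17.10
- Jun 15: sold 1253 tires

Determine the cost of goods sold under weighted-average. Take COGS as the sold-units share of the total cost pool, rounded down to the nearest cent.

COGS = $23,309.27

Jun 15, sell 1253: 1253/1676 × $31,178.25 → $23,309.27
Ending inventory (cost pool remaining) = $7,868.98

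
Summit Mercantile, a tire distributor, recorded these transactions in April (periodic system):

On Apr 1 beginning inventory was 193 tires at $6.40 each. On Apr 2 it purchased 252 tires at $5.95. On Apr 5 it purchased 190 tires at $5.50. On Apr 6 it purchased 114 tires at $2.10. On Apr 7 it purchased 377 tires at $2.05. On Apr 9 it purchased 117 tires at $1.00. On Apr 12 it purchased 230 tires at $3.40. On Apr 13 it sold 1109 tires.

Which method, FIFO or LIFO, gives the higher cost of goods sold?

FIFO COGS: 193 @ $6.40 + 252 @ $5.95 + 190 @ $5.50 + 114 @ $2.10 + 360 @ $2.05 = $4,757.00
LIFO COGS: 230 @ $3.40 + 117 @ $1.00 + 377 @ $2.05 + 114 @ $2.10 + 190 @ $5.50 + 81 @ $5.95 = $3,438.20

FIFO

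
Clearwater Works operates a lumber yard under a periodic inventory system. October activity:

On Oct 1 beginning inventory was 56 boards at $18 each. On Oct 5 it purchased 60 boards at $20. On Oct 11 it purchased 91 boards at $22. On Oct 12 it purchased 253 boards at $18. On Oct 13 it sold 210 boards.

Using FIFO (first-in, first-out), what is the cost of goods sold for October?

COGS = $4,264

Oct 13, 210 sold [FIFO — oldest first]: 56 @ $18 + 60 @ $20 + 91 @ $22 + 3 @ $18 = $4,264
Ending inventory: 250 @ $18 = $4,500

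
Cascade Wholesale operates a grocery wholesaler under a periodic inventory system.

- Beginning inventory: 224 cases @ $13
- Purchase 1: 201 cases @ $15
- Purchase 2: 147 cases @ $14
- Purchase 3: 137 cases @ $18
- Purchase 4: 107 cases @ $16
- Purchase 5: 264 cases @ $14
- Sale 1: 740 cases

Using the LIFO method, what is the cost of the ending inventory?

Sale 1 (740) [LIFO — newest first]: 264 @ $14 + 107 @ $16 + 137 @ $18 + 147 @ $14 + 85 @ $15 = $11,207
Ending inventory: 224 @ $13 + 116 @ $15 = $4,652

Ending inventory = $4,652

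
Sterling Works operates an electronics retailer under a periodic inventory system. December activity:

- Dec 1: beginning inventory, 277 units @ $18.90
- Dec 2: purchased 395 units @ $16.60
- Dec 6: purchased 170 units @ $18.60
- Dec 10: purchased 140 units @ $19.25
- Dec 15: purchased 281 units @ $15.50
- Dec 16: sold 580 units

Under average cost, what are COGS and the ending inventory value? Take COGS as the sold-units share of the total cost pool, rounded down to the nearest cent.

Dec 16, sell 580: 580/1263 × $22,004.80 → $10,105.13
Ending inventory (cost pool remaining) = $11,899.67
Check: goods available $22,004.80 = COGS $10,105.13 + ending $11,899.67

COGS = $10,105.13; ending inventory = $11,899.67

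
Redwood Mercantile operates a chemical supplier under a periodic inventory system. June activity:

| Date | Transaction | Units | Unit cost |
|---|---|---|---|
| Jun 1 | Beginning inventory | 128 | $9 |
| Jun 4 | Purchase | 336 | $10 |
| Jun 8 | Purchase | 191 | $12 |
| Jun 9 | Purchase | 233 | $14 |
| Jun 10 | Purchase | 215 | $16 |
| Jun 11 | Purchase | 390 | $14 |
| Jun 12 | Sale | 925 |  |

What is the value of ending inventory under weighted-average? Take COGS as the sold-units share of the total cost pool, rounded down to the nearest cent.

Ending inventory = $7,215.47

Jun 12, sell 925: 925/1493 × $18,966.00 → $11,750.53
Ending inventory (cost pool remaining) = $7,215.47
Check: goods available $18,966.00 = COGS $11,750.53 + ending $7,215.47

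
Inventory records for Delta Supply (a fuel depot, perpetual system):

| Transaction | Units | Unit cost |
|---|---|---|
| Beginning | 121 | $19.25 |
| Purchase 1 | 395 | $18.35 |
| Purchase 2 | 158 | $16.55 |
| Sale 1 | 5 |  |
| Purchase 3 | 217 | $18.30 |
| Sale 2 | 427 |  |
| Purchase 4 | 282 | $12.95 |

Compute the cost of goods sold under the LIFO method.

COGS = $7,631.95

Sale 1 (5) [LIFO — newest first]: 5 @ $16.55 = $82.75
Sale 2 (427) [LIFO — newest first]: 217 @ $18.30 + 153 @ $16.55 + 57 @ $18.35 = $7,549.20
Total COGS = $82.75 + $7,549.20 = $7,631.95
Ending inventory: 121 @ $19.25 + 338 @ $18.35 + 282 @ $12.95 = $12,183.45
Check: goods available $19,815.40 = COGS $7,631.95 + ending $12,183.45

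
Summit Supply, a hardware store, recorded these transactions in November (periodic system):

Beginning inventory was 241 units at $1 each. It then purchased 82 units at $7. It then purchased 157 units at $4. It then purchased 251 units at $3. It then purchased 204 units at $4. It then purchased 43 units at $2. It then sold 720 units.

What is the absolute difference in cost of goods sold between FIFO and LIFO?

$575

FIFO COGS: 241 @ $1 + 82 @ $7 + 157 @ $4 + 240 @ $3 = $2,163
LIFO COGS: 43 @ $2 + 204 @ $4 + 251 @ $3 + 157 @ $4 + 65 @ $7 = $2,738
Difference = |$2,163 − $2,738| = $575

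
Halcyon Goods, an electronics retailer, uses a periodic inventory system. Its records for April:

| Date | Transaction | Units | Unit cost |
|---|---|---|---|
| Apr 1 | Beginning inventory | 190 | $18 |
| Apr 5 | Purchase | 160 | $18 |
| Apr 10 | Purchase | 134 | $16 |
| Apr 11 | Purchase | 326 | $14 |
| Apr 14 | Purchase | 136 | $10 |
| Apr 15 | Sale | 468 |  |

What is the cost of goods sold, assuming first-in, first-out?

Apr 15, 468 sold [FIFO — oldest first]: 190 @ $18 + 160 @ $18 + 118 @ $16 = $8,188
Ending inventory: 16 @ $16 + 326 @ $14 + 136 @ $10 = $6,180
Check: goods available $14,368 = COGS $8,188 + ending $6,180

COGS = $8,188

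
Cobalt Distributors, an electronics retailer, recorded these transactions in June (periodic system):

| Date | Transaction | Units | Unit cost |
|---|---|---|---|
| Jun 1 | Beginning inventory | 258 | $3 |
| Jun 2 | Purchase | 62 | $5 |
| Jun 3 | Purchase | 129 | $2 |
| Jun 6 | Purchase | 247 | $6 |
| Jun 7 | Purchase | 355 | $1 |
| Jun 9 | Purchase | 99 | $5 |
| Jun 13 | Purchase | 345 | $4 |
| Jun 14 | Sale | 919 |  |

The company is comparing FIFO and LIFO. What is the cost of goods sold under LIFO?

FIFO COGS: 258 @ $3 + 62 @ $5 + 129 @ $2 + 247 @ $6 + 223 @ $1 = $3,047
LIFO COGS: 345 @ $4 + 99 @ $5 + 355 @ $1 + 120 @ $6 = $2,950

COGS = $2,950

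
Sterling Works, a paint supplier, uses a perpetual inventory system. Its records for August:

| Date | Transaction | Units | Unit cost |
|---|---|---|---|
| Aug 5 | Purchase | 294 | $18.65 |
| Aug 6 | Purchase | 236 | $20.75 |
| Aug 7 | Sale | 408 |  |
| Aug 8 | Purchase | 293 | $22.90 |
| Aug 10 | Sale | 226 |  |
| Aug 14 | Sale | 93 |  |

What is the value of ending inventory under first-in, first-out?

Ending inventory = $2,198.40

Aug 7, 408 sold [FIFO — oldest first]: 294 @ $18.65 + 114 @ $20.75 = $7,848.60
Aug 10, 226 sold [FIFO — oldest first]: 122 @ $20.75 + 104 @ $22.90 = $4,913.10
Aug 14, 93 sold [FIFO — oldest first]: 93 @ $22.90 = $2,129.70
Total COGS = $7,848.60 + $4,913.10 + $2,129.70 = $14,891.40
Ending inventory: 96 @ $22.90 = $2,198.40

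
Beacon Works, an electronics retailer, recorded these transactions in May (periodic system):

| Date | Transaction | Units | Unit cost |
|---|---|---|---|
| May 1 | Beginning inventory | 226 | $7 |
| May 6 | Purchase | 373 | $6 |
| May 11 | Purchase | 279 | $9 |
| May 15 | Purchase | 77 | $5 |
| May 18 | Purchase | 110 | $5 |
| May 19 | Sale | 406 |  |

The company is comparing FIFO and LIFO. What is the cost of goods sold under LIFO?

COGS = $2,906

FIFO COGS: 226 @ $7 + 180 @ $6 = $2,662
LIFO COGS: 110 @ $5 + 77 @ $5 + 219 @ $9 = $2,906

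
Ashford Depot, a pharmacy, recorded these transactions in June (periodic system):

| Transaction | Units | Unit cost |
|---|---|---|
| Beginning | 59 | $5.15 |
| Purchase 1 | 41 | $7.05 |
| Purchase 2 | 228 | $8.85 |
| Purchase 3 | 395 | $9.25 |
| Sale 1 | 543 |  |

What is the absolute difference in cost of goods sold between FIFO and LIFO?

FIFO COGS: 59 @ $5.15 + 41 @ $7.05 + 228 @ $8.85 + 215 @ $9.25 = $4,599.45
LIFO COGS: 395 @ $9.25 + 148 @ $8.85 = $4,963.55
Difference = |$4,599.45 − $4,963.55| = $364.10

$364.10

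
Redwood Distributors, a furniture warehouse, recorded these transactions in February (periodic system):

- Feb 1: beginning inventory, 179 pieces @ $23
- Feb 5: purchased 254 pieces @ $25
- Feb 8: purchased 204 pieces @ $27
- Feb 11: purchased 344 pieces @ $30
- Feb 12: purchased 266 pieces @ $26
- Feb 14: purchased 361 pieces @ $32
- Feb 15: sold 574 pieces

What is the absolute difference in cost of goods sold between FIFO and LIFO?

$2,816

FIFO COGS: 179 @ $23 + 254 @ $25 + 141 @ $27 = $14,274
LIFO COGS: 361 @ $32 + 213 @ $26 = $17,090
Difference = |$14,274 − $17,090| = $2,816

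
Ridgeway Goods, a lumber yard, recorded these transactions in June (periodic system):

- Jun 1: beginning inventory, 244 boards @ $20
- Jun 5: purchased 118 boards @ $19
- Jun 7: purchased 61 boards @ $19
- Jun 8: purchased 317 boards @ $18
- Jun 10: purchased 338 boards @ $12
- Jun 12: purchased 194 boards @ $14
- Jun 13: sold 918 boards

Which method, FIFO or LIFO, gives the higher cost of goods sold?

FIFO

FIFO COGS: 244 @ $20 + 118 @ $19 + 61 @ $19 + 317 @ $18 + 178 @ $12 = $16,123
LIFO COGS: 194 @ $14 + 338 @ $12 + 317 @ $18 + 61 @ $19 + 8 @ $19 = $13,789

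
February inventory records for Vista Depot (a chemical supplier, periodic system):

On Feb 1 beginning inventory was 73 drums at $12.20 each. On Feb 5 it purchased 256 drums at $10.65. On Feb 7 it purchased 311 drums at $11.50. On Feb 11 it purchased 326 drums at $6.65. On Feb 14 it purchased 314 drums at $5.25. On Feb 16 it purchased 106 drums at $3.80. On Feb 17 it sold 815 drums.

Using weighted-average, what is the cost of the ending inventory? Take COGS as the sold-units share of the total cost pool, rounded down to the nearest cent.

Ending inventory = $4,701.77

Feb 17, sell 815: 815/1386 × $11,412.70 → $6,710.93
Ending inventory (cost pool remaining) = $4,701.77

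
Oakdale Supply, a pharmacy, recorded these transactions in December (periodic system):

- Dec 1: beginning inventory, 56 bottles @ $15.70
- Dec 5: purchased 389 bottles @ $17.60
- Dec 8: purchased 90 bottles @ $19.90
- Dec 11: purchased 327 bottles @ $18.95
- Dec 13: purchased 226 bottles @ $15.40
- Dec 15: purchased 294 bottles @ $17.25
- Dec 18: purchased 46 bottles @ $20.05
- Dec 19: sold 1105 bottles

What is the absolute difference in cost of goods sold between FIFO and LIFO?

$122.15

FIFO COGS: 56 @ $15.70 + 389 @ $17.60 + 90 @ $19.90 + 327 @ $18.95 + 226 @ $15.40 + 17 @ $17.25 = $19,486.90
LIFO COGS: 46 @ $20.05 + 294 @ $17.25 + 226 @ $15.40 + 327 @ $18.95 + 90 @ $19.90 + 122 @ $17.60 = $19,609.05
Difference = |$19,486.90 − $19,609.05| = $122.15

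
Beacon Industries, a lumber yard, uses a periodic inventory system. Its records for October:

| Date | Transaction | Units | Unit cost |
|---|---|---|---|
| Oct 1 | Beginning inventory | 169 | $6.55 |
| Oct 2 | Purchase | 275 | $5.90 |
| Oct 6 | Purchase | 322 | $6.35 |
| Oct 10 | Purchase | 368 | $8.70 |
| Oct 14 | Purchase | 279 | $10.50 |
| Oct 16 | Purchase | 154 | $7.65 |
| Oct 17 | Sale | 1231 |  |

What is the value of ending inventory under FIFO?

Ending inventory = $3,089.10

Oct 17, 1231 sold [FIFO — oldest first]: 169 @ $6.55 + 275 @ $5.90 + 322 @ $6.35 + 368 @ $8.70 + 97 @ $10.50 = $8,994.25
Ending inventory: 182 @ $10.50 + 154 @ $7.65 = $3,089.10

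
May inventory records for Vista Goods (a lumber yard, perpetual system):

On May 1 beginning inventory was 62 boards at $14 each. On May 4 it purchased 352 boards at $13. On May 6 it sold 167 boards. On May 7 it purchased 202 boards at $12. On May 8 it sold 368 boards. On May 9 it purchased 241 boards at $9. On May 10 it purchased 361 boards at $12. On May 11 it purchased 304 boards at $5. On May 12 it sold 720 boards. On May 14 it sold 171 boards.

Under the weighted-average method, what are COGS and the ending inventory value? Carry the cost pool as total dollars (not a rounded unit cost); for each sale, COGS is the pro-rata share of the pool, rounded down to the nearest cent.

COGS = $15,009.31; ending inventory = $879.69

After May 1: 62 on hand, pool $868.00 (≈ $14.0000 each)
After May 4: 414 on hand, pool $5,444.00 (≈ $13.1498 each)
May 6, sell 167: 167/414 × $5,444.00 → $2,196.00
After May 7: 449 on hand, pool $5,672.00 (≈ $12.6325 each)
May 8, sell 368: 368/449 × $5,672.00 → $4,648.76
After May 9: 322 on hand, pool $3,192.24 (≈ $9.9138 each)
After May 10: 683 on hand, pool $7,524.24 (≈ $11.0165 each)
After May 11: 987 on hand, pool $9,044.24 (≈ $9.1634 each)
May 12, sell 720: 720/987 × $9,044.24 → $6,597.62
May 14, sell 171: 171/267 × $2,446.62 → $1,566.93
Total COGS = $2,196.00 + $4,648.76 + $6,597.62 + $1,566.93 = $15,009.31
Ending inventory (cost pool remaining) = $879.69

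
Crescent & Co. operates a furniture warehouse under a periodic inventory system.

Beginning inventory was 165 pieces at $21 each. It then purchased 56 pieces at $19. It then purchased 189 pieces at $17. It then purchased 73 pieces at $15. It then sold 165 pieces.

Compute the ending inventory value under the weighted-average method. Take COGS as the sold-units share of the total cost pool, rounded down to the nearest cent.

Ending inventory = $5,818.15

Sale 1, sell 165: 165/483 × $8,837.00 → $3,018.85
Ending inventory (cost pool remaining) = $5,818.15
Check: goods available $8,837.00 = COGS $3,018.85 + ending $5,818.15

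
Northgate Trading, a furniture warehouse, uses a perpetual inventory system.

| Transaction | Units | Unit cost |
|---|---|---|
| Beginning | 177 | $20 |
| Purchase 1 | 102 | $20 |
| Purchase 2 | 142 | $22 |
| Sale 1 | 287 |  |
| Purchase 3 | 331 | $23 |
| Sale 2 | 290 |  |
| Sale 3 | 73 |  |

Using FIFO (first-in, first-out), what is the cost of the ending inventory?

Ending inventory = $2,346

Sale 1 (287) [FIFO — oldest first]: 177 @ $20 + 102 @ $20 + 8 @ $22 = $5,756
Sale 2 (290) [FIFO — oldest first]: 134 @ $22 + 156 @ $23 = $6,536
Sale 3 (73) [FIFO — oldest first]: 73 @ $23 = $1,679
Total COGS = $5,756 + $6,536 + $1,679 = $13,971
Ending inventory: 102 @ $23 = $2,346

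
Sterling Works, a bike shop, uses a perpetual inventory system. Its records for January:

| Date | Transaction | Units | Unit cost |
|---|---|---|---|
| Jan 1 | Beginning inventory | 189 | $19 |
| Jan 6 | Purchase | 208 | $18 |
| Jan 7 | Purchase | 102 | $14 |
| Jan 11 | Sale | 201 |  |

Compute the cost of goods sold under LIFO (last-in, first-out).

Jan 11, 201 sold [LIFO — newest first]: 102 @ $14 + 99 @ $18 = $3,210
Ending inventory: 189 @ $19 + 109 @ $18 = $5,553

COGS = $3,210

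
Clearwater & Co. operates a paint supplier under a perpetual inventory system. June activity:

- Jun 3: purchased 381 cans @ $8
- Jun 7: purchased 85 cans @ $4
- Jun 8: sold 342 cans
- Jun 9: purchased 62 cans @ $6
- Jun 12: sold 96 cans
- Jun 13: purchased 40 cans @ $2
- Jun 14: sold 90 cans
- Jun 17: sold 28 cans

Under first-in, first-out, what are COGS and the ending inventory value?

COGS = $3,816; ending inventory = $24

Jun 8, 342 sold [FIFO — oldest first]: 342 @ $8 = $2,736
Jun 12, 96 sold [FIFO — oldest first]: 39 @ $8 + 57 @ $4 = $540
Jun 14, 90 sold [FIFO — oldest first]: 28 @ $4 + 62 @ $6 = $484
Jun 17, 28 sold [FIFO — oldest first]: 28 @ $2 = $56
Total COGS = $2,736 + $540 + $484 + $56 = $3,816
Ending inventory: 12 @ $2 = $24
Check: goods available $3,840 = COGS $3,816 + ending $24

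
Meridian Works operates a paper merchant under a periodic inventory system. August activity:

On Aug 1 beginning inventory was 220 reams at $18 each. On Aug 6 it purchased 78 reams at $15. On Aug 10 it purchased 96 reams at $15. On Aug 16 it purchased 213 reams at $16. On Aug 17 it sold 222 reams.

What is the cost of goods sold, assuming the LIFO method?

Aug 17, 222 sold [LIFO — newest first]: 213 @ $16 + 9 @ $15 = $3,543
Ending inventory: 220 @ $18 + 78 @ $15 + 87 @ $15 = $6,435
Check: goods available $9,978 = COGS $3,543 + ending $6,435

COGS = $3,543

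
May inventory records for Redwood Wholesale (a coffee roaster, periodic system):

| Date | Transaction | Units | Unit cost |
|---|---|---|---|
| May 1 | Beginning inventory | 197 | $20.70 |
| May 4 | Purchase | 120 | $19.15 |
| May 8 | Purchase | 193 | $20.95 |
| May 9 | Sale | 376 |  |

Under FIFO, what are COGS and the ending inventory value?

COGS = $7,611.95; ending inventory = $2,807.30

May 9, 376 sold [FIFO — oldest first]: 197 @ $20.70 + 120 @ $19.15 + 59 @ $20.95 = $7,611.95
Ending inventory: 134 @ $20.95 = $2,807.30
Check: goods available $10,419.25 = COGS $7,611.95 + ending $2,807.30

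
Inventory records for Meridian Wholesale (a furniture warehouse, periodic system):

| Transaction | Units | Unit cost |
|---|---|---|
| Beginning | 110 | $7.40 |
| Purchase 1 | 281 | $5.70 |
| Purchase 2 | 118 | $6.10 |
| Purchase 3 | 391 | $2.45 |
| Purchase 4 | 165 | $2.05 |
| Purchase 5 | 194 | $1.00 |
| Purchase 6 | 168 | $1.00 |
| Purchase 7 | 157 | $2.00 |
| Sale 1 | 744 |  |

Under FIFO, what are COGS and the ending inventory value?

COGS = $3,711.25; ending inventory = $1,396.45

Sale 1 (744) [FIFO — oldest first]: 110 @ $7.40 + 281 @ $5.70 + 118 @ $6.10 + 235 @ $2.45 = $3,711.25
Ending inventory: 156 @ $2.45 + 165 @ $2.05 + 194 @ $1.00 + 168 @ $1.00 + 157 @ $2.00 = $1,396.45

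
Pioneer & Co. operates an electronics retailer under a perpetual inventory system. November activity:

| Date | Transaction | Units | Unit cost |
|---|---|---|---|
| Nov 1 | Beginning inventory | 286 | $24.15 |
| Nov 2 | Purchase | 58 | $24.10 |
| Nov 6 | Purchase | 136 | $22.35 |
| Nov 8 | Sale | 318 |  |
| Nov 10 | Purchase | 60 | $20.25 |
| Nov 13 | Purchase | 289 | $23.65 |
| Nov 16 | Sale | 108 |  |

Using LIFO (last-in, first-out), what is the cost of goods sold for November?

Nov 8, 318 sold [LIFO — newest first]: 136 @ $22.35 + 58 @ $24.10 + 124 @ $24.15 = $7,432.00
Nov 16, 108 sold [LIFO — newest first]: 108 @ $23.65 = $2,554.20
Total COGS = $7,432.00 + $2,554.20 = $9,986.20
Ending inventory: 162 @ $24.15 + 60 @ $20.25 + 181 @ $23.65 = $9,407.95
Check: goods available $19,394.15 = COGS $9,986.20 + ending $9,407.95

COGS = $9,986.20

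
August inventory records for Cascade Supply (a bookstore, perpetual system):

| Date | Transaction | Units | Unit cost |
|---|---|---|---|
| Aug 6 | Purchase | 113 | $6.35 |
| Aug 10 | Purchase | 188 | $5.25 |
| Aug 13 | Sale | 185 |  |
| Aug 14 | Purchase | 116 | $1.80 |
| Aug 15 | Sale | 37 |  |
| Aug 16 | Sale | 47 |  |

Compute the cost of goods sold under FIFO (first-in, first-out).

Aug 13, 185 sold [FIFO — oldest first]: 113 @ $6.35 + 72 @ $5.25 = $1,095.55
Aug 15, 37 sold [FIFO — oldest first]: 37 @ $5.25 = $194.25
Aug 16, 47 sold [FIFO — oldest first]: 47 @ $5.25 = $246.75
Total COGS = $1,095.55 + $194.25 + $246.75 = $1,536.55
Ending inventory: 32 @ $5.25 + 116 @ $1.80 = $376.80
Check: goods available $1,913.35 = COGS $1,536.55 + ending $376.80

COGS = $1,536.55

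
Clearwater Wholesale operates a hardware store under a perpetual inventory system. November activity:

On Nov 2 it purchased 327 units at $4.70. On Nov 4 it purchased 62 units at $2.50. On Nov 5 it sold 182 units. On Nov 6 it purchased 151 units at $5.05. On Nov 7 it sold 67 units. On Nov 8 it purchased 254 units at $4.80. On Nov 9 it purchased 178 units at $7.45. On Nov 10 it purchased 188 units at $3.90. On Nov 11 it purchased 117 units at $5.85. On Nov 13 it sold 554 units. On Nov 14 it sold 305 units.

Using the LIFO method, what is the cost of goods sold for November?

Nov 5, 182 sold [LIFO — newest first]: 62 @ $2.50 + 120 @ $4.70 = $719.00
Nov 7, 67 sold [LIFO — newest first]: 67 @ $5.05 = $338.35
Nov 13, 554 sold [LIFO — newest first]: 117 @ $5.85 + 188 @ $3.90 + 178 @ $7.45 + 71 @ $4.80 = $3,084.55
Nov 14, 305 sold [LIFO — newest first]: 183 @ $4.80 + 84 @ $5.05 + 38 @ $4.70 = $1,481.20
Total COGS = $719.00 + $338.35 + $3,084.55 + $1,481.20 = $5,623.10
Ending inventory: 169 @ $4.70 = $794.30

COGS = $5,623.10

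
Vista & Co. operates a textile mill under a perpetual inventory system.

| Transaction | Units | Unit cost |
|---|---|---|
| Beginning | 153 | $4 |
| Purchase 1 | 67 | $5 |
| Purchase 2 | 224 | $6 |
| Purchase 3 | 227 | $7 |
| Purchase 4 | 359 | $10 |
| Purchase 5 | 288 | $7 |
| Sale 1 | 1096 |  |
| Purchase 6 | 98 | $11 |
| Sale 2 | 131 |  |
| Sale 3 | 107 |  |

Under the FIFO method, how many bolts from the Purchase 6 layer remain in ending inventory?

Sale 1 (1096) [FIFO — oldest first]: 153 @ $4 + 67 @ $5 + 224 @ $6 + 227 @ $7 + 359 @ $10 + 66 @ $7 = $7,932
Sale 2 (131) [FIFO — oldest first]: 131 @ $7 = $917
Sale 3 (107) [FIFO — oldest first]: 91 @ $7 + 16 @ $11 = $813
Total COGS = $7,932 + $917 + $813 = $9,662
Ending inventory: 82 @ $11 = $902

82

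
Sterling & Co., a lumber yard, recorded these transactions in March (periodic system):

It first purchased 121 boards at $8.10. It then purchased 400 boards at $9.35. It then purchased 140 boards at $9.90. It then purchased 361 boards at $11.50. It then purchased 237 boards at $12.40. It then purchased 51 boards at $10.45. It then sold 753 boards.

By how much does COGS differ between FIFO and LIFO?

FIFO COGS: 121 @ $8.10 + 400 @ $9.35 + 140 @ $9.90 + 92 @ $11.50 = $7,164.10
LIFO COGS: 51 @ $10.45 + 237 @ $12.40 + 361 @ $11.50 + 104 @ $9.90 = $8,652.85
Difference = |$7,164.10 − $8,652.85| = $1,488.75

$1,488.75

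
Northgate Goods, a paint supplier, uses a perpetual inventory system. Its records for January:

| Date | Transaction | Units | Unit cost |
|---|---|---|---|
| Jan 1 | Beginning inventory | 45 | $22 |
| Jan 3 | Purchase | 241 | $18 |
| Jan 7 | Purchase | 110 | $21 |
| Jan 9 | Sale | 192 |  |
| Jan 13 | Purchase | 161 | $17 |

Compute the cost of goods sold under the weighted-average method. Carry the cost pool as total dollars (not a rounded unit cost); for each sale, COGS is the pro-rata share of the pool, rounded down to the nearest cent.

After Jan 1: 45 on hand, pool $990.00 (≈ $22.0000 each)
After Jan 3: 286 on hand, pool $5,328.00 (≈ $18.6294 each)
After Jan 7: 396 on hand, pool $7,638.00 (≈ $19.2879 each)
Jan 9, sell 192: 192/396 × $7,638.00 → $3,703.27
After Jan 13: 365 on hand, pool $6,671.73 (≈ $18.2787 each)
Ending inventory (cost pool remaining) = $6,671.73

COGS = $3,703.27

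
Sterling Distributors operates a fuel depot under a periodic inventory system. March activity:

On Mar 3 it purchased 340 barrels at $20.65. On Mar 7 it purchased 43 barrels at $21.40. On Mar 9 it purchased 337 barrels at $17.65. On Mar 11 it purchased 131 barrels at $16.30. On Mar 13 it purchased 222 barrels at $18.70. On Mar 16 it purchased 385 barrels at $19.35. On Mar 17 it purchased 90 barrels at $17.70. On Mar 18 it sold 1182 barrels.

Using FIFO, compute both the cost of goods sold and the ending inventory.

COGS = $22,285.10; ending inventory = $6,933.60

Mar 18, 1182 sold [FIFO — oldest first]: 340 @ $20.65 + 43 @ $21.40 + 337 @ $17.65 + 131 @ $16.30 + 222 @ $18.70 + 109 @ $19.35 = $22,285.10
Ending inventory: 276 @ $19.35 + 90 @ $17.70 = $6,933.60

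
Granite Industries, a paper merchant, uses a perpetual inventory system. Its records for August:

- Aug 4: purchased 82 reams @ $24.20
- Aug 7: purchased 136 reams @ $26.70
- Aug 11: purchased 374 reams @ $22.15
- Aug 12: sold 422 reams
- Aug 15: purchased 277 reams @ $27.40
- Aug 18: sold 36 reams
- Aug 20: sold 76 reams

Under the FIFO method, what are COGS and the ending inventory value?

Aug 12, 422 sold [FIFO — oldest first]: 82 @ $24.20 + 136 @ $26.70 + 204 @ $22.15 = $10,134.20
Aug 18, 36 sold [FIFO — oldest first]: 36 @ $22.15 = $797.40
Aug 20, 76 sold [FIFO — oldest first]: 76 @ $22.15 = $1,683.40
Total COGS = $10,134.20 + $797.40 + $1,683.40 = $12,615.00
Ending inventory: 58 @ $22.15 + 277 @ $27.40 = $8,874.50
Check: goods available $21,489.50 = COGS $12,615.00 + ending $8,874.50

COGS = $12,615.00; ending inventory = $8,874.50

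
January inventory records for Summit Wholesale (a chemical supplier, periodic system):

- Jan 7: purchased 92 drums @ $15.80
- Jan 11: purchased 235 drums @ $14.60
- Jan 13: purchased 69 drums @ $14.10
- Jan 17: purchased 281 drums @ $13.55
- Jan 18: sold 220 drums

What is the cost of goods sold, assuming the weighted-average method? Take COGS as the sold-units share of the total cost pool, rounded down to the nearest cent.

COGS = $3,140.78

Jan 18, sell 220: 220/677 × $9,665.05 → $3,140.78
Ending inventory (cost pool remaining) = $6,524.27
Check: goods available $9,665.05 = COGS $3,140.78 + ending $6,524.27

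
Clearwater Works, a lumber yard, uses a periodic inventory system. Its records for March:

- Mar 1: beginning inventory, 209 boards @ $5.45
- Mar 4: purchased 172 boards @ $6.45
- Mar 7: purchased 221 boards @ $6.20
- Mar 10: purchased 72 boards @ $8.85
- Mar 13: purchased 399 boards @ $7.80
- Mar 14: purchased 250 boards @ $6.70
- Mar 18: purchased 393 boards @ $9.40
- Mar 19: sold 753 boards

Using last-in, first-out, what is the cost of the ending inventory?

Mar 19, 753 sold [LIFO — newest first]: 393 @ $9.40 + 250 @ $6.70 + 110 @ $7.80 = $6,227.20
Ending inventory: 209 @ $5.45 + 172 @ $6.45 + 221 @ $6.20 + 72 @ $8.85 + 289 @ $7.80 = $6,510.05
Check: goods available $12,737.25 = COGS $6,227.20 + ending $6,510.05

Ending inventory = $6,510.05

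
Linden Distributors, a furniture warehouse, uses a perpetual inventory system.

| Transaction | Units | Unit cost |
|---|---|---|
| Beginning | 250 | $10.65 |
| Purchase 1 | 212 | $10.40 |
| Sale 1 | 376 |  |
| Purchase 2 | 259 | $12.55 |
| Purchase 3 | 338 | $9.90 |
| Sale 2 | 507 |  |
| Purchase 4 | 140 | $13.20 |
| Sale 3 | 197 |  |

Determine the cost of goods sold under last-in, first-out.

COGS = $11,981.90

Sale 1 (376) [LIFO — newest first]: 212 @ $10.40 + 164 @ $10.65 = $3,951.40
Sale 2 (507) [LIFO — newest first]: 338 @ $9.90 + 169 @ $12.55 = $5,467.15
Sale 3 (197) [LIFO — newest first]: 140 @ $13.20 + 57 @ $12.55 = $2,563.35
Total COGS = $3,951.40 + $5,467.15 + $2,563.35 = $11,981.90
Ending inventory: 86 @ $10.65 + 33 @ $12.55 = $1,330.05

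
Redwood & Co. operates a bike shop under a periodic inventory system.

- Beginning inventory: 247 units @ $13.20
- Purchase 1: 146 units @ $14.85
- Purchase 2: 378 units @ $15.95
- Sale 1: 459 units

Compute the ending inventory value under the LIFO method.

Ending inventory = $4,225.65

Sale 1 (459) [LIFO — newest first]: 378 @ $15.95 + 81 @ $14.85 = $7,231.95
Ending inventory: 247 @ $13.20 + 65 @ $14.85 = $4,225.65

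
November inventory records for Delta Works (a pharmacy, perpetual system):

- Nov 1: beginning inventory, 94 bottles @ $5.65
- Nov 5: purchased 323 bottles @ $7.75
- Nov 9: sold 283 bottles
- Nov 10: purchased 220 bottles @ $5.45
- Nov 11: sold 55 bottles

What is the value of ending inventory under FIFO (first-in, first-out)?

Nov 9, 283 sold [FIFO — oldest first]: 94 @ $5.65 + 189 @ $7.75 = $1,995.85
Nov 11, 55 sold [FIFO — oldest first]: 55 @ $7.75 = $426.25
Total COGS = $1,995.85 + $426.25 = $2,422.10
Ending inventory: 79 @ $7.75 + 220 @ $5.45 = $1,811.25

Ending inventory = $1,811.25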